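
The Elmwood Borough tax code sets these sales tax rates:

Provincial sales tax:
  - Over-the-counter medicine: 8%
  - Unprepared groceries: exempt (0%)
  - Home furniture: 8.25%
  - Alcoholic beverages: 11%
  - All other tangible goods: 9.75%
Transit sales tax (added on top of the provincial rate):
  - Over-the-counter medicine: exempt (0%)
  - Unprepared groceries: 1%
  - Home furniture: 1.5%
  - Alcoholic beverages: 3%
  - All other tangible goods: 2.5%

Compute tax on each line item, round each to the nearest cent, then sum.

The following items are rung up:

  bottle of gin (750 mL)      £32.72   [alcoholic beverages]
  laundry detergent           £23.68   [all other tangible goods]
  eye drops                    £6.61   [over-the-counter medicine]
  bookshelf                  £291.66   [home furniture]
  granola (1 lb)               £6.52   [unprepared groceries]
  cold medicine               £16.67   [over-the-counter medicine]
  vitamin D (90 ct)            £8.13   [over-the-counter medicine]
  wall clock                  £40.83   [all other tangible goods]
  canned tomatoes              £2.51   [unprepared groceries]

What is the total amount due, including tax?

£472.86

Bottle of gin (750 mL) £32.72: alcoholic beverages → 11% + 3% transit = 14% → £4.58
Laundry detergent £23.68: all other tangible goods → 9.75% + 2.5% transit = 12.25% → £2.90
Eye drops £6.61: over-the-counter medicine → 8% + 0% transit = 8% → £0.53
Bookshelf £291.66: home furniture → 8.25% + 1.5% transit = 9.75% → £28.44
Granola (1 lb) £6.52: unprepared groceries → 0% + 1% transit = 1% → £0.07
Cold medicine £16.67: over-the-counter medicine → 8% + 0% transit = 8% → £1.33
Vitamin D (90 ct) £8.13: over-the-counter medicine → 8% + 0% transit = 8% → £0.65
Wall clock £40.83: all other tangible goods → 9.75% + 2.5% transit = 12.25% → £5.00
Canned tomatoes £2.51: unprepared groceries → 0% + 1% transit = 1% → £0.03
Subtotal = £429.33; tax = £43.53; total due = £472.86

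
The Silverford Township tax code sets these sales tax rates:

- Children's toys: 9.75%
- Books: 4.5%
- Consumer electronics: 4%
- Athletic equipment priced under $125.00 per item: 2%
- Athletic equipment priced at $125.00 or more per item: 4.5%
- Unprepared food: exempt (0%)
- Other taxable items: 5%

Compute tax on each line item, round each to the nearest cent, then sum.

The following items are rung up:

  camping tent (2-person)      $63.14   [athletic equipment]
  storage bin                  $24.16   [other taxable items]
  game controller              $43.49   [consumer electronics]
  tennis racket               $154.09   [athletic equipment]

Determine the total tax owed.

Camping tent (2-person) $63.14: athletic equipment, under $125.00 → 2% → $1.26
Storage bin $24.16: other taxable items → 5% → $1.21
Game controller $43.49: consumer electronics → 4% → $1.74
Tennis racket $154.09: athletic equipment, $125.00 or more → 4.5% → $6.93
Total tax = $1.26 + $1.21 + $1.74 + $6.93 = $11.14

$11.14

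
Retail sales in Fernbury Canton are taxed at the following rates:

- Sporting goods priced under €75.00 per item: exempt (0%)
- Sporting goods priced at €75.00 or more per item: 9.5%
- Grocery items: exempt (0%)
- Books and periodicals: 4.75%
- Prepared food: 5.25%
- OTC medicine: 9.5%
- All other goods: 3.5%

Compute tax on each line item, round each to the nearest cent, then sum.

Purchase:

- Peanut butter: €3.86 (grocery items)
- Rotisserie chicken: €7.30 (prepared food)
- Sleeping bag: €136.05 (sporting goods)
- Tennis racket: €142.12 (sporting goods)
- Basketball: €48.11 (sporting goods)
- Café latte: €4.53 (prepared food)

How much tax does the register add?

Peanut butter €3.86: grocery items → 0% → €0.00
Rotisserie chicken €7.30: prepared food → 5.25% → €0.38
Sleeping bag €136.05: sporting goods, €75.00 or more → 9.5% → €12.92
Tennis racket €142.12: sporting goods, €75.00 or more → 9.5% → €13.50
Basketball €48.11: sporting goods, under €75.00 → 0% → €0.00
Café latte €4.53: prepared food → 5.25% → €0.24
Total tax = €0.38 + €12.92 + €13.50 + €0.24 = €27.04

€27.04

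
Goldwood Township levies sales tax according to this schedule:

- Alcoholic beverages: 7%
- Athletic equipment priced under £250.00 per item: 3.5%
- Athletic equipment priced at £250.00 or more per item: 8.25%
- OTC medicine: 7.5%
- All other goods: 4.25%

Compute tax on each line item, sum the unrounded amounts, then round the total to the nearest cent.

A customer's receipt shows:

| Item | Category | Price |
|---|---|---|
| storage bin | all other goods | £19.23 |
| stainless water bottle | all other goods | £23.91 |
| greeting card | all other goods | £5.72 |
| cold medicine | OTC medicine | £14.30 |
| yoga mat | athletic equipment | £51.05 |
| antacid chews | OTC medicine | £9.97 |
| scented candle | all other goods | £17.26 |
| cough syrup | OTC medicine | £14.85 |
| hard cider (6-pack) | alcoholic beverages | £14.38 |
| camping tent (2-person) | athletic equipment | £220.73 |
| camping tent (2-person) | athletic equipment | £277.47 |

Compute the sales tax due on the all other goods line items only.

Storage bin £19.23: all other goods → 4.25% → £0.817275
Stainless water bottle £23.91: all other goods → 4.25% → £1.016175
Greeting card £5.72: all other goods → 4.25% → £0.2431
Scented candle £17.26: all other goods → 4.25% → £0.73355
Tax on all other goods: unrounded sum = £2.8101 → £2.81

£2.81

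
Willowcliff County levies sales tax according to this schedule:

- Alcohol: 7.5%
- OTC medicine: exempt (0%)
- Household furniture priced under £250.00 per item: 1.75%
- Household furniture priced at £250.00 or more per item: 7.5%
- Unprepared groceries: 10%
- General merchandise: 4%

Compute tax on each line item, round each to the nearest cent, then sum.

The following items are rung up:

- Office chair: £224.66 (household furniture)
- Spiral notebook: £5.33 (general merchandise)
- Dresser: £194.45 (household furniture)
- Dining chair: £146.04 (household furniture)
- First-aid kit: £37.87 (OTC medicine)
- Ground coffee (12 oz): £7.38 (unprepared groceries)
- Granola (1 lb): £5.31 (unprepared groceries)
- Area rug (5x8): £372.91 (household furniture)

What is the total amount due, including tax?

Office chair £224.66: household furniture, under £250.00 → 1.75% → £3.93
Spiral notebook £5.33: general merchandise → 4% → £0.21
Dresser £194.45: household furniture, under £250.00 → 1.75% → £3.40
Dining chair £146.04: household furniture, under £250.00 → 1.75% → £2.56
First-aid kit £37.87: OTC medicine → 0% → £0.00
Ground coffee (12 oz) £7.38: unprepared groceries → 10% → £0.74
Granola (1 lb) £5.31: unprepared groceries → 10% → £0.53
Area rug (5x8) £372.91: household furniture, £250.00 or more → 7.5% → £27.97
Subtotal = £993.95; tax = £39.34; total due = £1033.29

£1033.29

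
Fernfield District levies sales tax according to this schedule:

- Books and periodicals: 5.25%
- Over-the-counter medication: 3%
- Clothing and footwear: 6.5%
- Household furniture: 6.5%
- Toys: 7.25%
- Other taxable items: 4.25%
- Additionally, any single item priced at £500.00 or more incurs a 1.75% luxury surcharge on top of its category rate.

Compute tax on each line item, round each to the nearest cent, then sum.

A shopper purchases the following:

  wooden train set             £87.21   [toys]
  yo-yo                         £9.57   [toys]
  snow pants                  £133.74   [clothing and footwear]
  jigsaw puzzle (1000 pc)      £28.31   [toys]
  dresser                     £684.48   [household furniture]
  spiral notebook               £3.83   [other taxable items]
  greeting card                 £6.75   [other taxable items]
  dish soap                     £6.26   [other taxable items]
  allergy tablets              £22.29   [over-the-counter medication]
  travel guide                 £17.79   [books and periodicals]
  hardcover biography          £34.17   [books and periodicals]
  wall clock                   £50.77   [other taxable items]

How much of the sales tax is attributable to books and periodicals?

£2.72

Travel guide £17.79: books and periodicals → 5.25% → £0.93
Hardcover biography £34.17: books and periodicals → 5.25% → £1.79
Tax on books and periodicals = £0.93 + £1.79 = £2.72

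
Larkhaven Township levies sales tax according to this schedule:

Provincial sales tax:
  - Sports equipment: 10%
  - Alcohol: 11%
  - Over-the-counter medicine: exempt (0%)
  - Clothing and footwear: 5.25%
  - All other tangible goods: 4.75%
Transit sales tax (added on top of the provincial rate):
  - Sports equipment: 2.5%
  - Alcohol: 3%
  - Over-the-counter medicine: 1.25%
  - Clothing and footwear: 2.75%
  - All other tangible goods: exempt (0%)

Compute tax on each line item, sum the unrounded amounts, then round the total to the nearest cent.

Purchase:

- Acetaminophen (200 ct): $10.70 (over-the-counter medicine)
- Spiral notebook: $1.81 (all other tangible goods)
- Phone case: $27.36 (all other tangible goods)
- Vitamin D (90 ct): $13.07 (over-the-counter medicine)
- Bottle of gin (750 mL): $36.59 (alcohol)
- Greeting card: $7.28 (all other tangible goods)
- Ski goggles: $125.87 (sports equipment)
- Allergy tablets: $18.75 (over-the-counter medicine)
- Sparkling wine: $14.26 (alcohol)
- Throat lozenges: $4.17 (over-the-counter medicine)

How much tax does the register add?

Acetaminophen (200 ct) $10.70: over-the-counter medicine → 0% + 1.25% transit = 1.25% → $0.13375
Spiral notebook $1.81: all other tangible goods → 4.75% + 0% transit = 4.75% → $0.085975
Phone case $27.36: all other tangible goods → 4.75% + 0% transit = 4.75% → $1.2996
Vitamin D (90 ct) $13.07: over-the-counter medicine → 0% + 1.25% transit = 1.25% → $0.163375
Bottle of gin (750 mL) $36.59: alcohol → 11% + 3% transit = 14% → $5.1226
Greeting card $7.28: all other tangible goods → 4.75% + 0% transit = 4.75% → $0.3458
Ski goggles $125.87: sports equipment → 10% + 2.5% transit = 12.5% → $15.73375
Allergy tablets $18.75: over-the-counter medicine → 0% + 1.25% transit = 1.25% → $0.234375
Sparkling wine $14.26: alcohol → 11% + 3% transit = 14% → $1.9964
Throat lozenges $4.17: over-the-counter medicine → 0% + 1.25% transit = 1.25% → $0.052125
Unrounded tax sum = $25.16775 → $25.17

$25.17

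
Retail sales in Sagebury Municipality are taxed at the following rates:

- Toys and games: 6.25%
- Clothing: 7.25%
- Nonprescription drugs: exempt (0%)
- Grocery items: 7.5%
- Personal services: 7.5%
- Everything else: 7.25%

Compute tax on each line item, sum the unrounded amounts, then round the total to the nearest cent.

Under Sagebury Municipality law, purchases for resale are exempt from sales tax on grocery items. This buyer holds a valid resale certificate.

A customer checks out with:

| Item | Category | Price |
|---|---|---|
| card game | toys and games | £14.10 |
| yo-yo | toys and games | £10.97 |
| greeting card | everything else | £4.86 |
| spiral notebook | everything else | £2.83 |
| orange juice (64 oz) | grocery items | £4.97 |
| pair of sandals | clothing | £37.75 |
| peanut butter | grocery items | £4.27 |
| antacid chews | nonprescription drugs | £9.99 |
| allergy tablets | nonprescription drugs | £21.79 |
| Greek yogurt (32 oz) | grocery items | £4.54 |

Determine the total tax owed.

Card game £14.10: toys and games → 6.25% → £0.88125
Yo-yo £10.97: toys and games → 6.25% → £0.685625
Greeting card £4.86: everything else → 7.25% → £0.35235
Spiral notebook £2.83: everything else → 7.25% → £0.205175
Orange juice (64 oz) £4.97: grocery items, buyer-exempt → 0% → £0.00
Pair of sandals £37.75: clothing → 7.25% → £2.736875
Peanut butter £4.27: grocery items, buyer-exempt → 0% → £0.00
Antacid chews £9.99: nonprescription drugs → 0% → £0.00
Allergy tablets £21.79: nonprescription drugs → 0% → £0.00
Greek yogurt (32 oz) £4.54: grocery items, buyer-exempt → 0% → £0.00
Unrounded tax sum = £4.861275 → £4.86

£4.86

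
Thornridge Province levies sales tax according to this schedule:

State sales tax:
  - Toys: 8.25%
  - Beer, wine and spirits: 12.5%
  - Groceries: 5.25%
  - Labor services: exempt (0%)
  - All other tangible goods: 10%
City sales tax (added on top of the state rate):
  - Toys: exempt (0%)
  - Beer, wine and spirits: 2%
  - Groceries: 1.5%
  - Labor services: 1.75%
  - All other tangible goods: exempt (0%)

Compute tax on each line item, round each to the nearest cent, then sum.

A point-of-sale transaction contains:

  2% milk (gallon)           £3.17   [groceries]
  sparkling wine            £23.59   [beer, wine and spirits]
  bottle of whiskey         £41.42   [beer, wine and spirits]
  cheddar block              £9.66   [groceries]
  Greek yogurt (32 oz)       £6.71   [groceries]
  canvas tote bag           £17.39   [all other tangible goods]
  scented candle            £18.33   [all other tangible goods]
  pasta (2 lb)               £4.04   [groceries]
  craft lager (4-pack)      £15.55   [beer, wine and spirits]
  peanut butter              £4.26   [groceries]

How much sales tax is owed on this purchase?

2% milk (gallon) £3.17: groceries → 5.25% + 1.5% city = 6.75% → £0.21
Sparkling wine £23.59: beer, wine and spirits → 12.5% + 2% city = 14.5% → £3.42
Bottle of whiskey £41.42: beer, wine and spirits → 12.5% + 2% city = 14.5% → £6.01
Cheddar block £9.66: groceries → 5.25% + 1.5% city = 6.75% → £0.65
Greek yogurt (32 oz) £6.71: groceries → 5.25% + 1.5% city = 6.75% → £0.45
Canvas tote bag £17.39: all other tangible goods → 10% + 0% city = 10% → £1.74
Scented candle £18.33: all other tangible goods → 10% + 0% city = 10% → £1.83
Pasta (2 lb) £4.04: groceries → 5.25% + 1.5% city = 6.75% → £0.27
Craft lager (4-pack) £15.55: beer, wine and spirits → 12.5% + 2% city = 14.5% → £2.25
Peanut butter £4.26: groceries → 5.25% + 1.5% city = 6.75% → £0.29
Total tax = £0.21 + £3.42 + £6.01 + £0.65 + £0.45 + £1.74 + £1.83 + £0.27 + £2.25 + £0.29 = £17.12

£17.12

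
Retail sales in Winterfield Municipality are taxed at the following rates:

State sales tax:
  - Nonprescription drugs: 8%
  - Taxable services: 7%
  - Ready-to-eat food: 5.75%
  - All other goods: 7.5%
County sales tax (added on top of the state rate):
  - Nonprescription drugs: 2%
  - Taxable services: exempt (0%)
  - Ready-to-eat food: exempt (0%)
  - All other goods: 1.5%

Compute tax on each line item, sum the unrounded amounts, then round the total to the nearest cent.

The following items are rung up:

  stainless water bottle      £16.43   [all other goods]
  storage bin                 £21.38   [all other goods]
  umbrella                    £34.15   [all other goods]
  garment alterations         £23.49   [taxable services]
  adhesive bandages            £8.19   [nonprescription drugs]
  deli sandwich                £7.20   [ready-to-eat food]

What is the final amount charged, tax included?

Stainless water bottle £16.43: all other goods → 7.5% + 1.5% county = 9% → £1.4787
Storage bin £21.38: all other goods → 7.5% + 1.5% county = 9% → £1.9242
Umbrella £34.15: all other goods → 7.5% + 1.5% county = 9% → £3.0735
Garment alterations £23.49: taxable services → 7% + 0% county = 7% → £1.6443
Adhesive bandages £8.19: nonprescription drugs → 8% + 2% county = 10% → £0.819
Deli sandwich £7.20: ready-to-eat food → 5.75% + 0% county = 5.75% → £0.414
Subtotal = £110.84; unrounded tax = £9.3537 → £9.35; total due = £120.19

£120.19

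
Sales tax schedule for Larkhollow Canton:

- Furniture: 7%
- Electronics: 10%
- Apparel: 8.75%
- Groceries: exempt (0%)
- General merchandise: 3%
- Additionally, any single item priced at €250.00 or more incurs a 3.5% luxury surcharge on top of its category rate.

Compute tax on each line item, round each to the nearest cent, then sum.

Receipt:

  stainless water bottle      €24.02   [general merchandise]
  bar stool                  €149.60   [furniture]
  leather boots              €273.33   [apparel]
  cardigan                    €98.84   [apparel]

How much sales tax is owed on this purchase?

€53.32

Stainless water bottle €24.02: general merchandise → 3% → €0.72
Bar stool €149.60: furniture → 7% → €10.47
Leather boots €273.33: apparel → 8.75% + 3.5% surcharge = 12.25% → €33.48
Cardigan €98.84: apparel → 8.75% → €8.65
Total tax = €0.72 + €10.47 + €33.48 + €8.65 = €53.32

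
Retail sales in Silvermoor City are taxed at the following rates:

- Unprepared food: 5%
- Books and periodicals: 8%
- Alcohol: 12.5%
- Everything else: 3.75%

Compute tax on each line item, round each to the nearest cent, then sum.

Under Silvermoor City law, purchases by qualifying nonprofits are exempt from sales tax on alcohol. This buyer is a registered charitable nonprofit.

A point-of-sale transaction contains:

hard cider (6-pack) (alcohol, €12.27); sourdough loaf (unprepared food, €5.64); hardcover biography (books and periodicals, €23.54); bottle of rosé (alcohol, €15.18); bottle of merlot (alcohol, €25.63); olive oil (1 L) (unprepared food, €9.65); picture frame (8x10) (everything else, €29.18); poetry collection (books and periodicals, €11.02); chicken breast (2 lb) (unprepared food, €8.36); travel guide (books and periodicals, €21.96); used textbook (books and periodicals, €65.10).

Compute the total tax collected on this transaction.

€12.00

Hard cider (6-pack) €12.27: alcohol, buyer-exempt → 0% → €0.00
Sourdough loaf €5.64: unprepared food → 5% → €0.28
Hardcover biography €23.54: books and periodicals → 8% → €1.88
Bottle of rosé €15.18: alcohol, buyer-exempt → 0% → €0.00
Bottle of merlot €25.63: alcohol, buyer-exempt → 0% → €0.00
Olive oil (1 L) €9.65: unprepared food → 5% → €0.48
Picture frame (8x10) €29.18: everything else → 3.75% → €1.09
Poetry collection €11.02: books and periodicals → 8% → €0.88
Chicken breast (2 lb) €8.36: unprepared food → 5% → €0.42
Travel guide €21.96: books and periodicals → 8% → €1.76
Used textbook €65.10: books and periodicals → 8% → €5.21
Total tax = €0.28 + €1.88 + €0.48 + €1.09 + €0.88 + €0.42 + €1.76 + €5.21 = €12.00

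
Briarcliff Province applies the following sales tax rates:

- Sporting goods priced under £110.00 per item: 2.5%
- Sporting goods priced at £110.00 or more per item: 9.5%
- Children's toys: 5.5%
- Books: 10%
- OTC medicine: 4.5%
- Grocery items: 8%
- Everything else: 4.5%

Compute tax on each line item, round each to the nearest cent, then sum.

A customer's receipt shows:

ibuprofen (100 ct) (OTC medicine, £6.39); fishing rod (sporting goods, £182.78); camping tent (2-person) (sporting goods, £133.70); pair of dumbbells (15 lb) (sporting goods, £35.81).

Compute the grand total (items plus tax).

£389.93

Ibuprofen (100 ct) £6.39: OTC medicine → 4.5% → £0.29
Fishing rod £182.78: sporting goods, £110.00 or more → 9.5% → £17.36
Camping tent (2-person) £133.70: sporting goods, £110.00 or more → 9.5% → £12.70
Pair of dumbbells (15 lb) £35.81: sporting goods, under £110.00 → 2.5% → £0.90
Subtotal = £358.68; tax = £31.25; total due = £389.93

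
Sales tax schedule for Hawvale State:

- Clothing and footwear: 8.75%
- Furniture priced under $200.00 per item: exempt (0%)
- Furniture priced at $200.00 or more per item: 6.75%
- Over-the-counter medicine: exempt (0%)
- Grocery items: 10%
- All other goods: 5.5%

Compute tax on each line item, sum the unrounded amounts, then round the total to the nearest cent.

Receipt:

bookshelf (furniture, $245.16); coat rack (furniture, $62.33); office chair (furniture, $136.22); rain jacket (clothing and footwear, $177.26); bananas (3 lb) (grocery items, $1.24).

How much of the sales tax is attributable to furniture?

Bookshelf $245.16: furniture, $200.00 or more → 6.75% → $16.5483
Coat rack $62.33: furniture, under $200.00 → 0% → $0.00
Office chair $136.22: furniture, under $200.00 → 0% → $0.00
Tax on furniture: unrounded sum = $16.5483 → $16.55

$16.55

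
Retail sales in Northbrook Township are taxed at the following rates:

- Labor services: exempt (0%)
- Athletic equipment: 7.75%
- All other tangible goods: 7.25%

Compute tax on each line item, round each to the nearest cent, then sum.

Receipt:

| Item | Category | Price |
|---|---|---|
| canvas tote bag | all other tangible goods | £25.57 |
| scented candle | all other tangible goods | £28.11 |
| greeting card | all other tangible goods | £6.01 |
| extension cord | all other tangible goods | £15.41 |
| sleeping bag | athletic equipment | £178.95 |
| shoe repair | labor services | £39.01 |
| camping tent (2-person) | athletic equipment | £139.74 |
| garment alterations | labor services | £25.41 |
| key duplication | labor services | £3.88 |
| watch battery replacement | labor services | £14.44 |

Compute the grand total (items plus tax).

Canvas tote bag £25.57: all other tangible goods → 7.25% → £1.85
Scented candle £28.11: all other tangible goods → 7.25% → £2.04
Greeting card £6.01: all other tangible goods → 7.25% → £0.44
Extension cord £15.41: all other tangible goods → 7.25% → £1.12
Sleeping bag £178.95: athletic equipment → 7.75% → £13.87
Shoe repair £39.01: labor services → 0% → £0.00
Camping tent (2-person) £139.74: athletic equipment → 7.75% → £10.83
Garment alterations £25.41: labor services → 0% → £0.00
Key duplication £3.88: labor services → 0% → £0.00
Watch battery replacement £14.44: labor services → 0% → £0.00
Subtotal = £476.53; tax = £30.15; total due = £506.68

£506.68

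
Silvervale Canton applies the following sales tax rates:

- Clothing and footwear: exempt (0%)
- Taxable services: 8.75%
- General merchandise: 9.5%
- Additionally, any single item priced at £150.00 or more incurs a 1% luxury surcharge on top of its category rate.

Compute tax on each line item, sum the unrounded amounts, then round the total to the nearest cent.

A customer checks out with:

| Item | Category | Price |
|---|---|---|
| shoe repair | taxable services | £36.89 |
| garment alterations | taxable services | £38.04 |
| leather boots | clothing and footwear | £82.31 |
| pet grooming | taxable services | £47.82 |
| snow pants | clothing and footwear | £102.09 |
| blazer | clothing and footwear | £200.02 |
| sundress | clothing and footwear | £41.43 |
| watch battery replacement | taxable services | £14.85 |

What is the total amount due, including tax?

£577.49

Shoe repair £36.89: taxable services → 8.75% → £3.227875
Garment alterations £38.04: taxable services → 8.75% → £3.3285
Leather boots £82.31: clothing and footwear → 0% → £0.00
Pet grooming £47.82: taxable services → 8.75% → £4.18425
Snow pants £102.09: clothing and footwear → 0% → £0.00
Blazer £200.02: clothing and footwear → 0% + 1% surcharge = 1% → £2.0002
Sundress £41.43: clothing and footwear → 0% → £0.00
Watch battery replacement £14.85: taxable services → 8.75% → £1.299375
Subtotal = £563.45; unrounded tax = £14.0402 → £14.04; total due = £577.49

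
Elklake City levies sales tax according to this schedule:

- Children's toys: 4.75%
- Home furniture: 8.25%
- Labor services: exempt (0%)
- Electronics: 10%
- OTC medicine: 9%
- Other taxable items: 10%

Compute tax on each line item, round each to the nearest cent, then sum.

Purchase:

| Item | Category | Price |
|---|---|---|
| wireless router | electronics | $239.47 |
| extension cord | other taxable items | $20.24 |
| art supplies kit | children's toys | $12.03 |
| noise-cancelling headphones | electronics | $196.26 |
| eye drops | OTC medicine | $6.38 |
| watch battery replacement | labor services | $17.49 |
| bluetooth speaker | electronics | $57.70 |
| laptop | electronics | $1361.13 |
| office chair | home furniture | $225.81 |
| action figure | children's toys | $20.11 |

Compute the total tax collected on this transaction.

$208.21

Wireless router $239.47: electronics → 10% → $23.95
Extension cord $20.24: other taxable items → 10% → $2.02
Art supplies kit $12.03: children's toys → 4.75% → $0.57
Noise-cancelling headphones $196.26: electronics → 10% → $19.63
Eye drops $6.38: OTC medicine → 9% → $0.57
Watch battery replacement $17.49: labor services → 0% → $0.00
Bluetooth speaker $57.70: electronics → 10% → $5.77
Laptop $1361.13: electronics → 10% → $136.11
Office chair $225.81: home furniture → 8.25% → $18.63
Action figure $20.11: children's toys → 4.75% → $0.96
Total tax = $23.95 + $2.02 + $0.57 + $19.63 + $0.57 + $5.77 + $136.11 + $18.63 + $0.96 = $208.21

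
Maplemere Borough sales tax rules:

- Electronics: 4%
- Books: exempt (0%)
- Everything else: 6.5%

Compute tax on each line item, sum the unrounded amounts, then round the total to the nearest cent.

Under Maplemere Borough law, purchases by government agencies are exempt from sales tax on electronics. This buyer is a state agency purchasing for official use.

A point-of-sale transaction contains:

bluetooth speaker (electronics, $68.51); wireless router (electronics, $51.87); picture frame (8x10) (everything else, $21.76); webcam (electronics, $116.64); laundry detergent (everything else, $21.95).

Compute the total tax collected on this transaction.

$2.84

Bluetooth speaker $68.51: electronics, buyer-exempt → 0% → $0.00
Wireless router $51.87: electronics, buyer-exempt → 0% → $0.00
Picture frame (8x10) $21.76: everything else → 6.5% → $1.4144
Webcam $116.64: electronics, buyer-exempt → 0% → $0.00
Laundry detergent $21.95: everything else → 6.5% → $1.42675
Unrounded tax sum = $2.84115 → $2.84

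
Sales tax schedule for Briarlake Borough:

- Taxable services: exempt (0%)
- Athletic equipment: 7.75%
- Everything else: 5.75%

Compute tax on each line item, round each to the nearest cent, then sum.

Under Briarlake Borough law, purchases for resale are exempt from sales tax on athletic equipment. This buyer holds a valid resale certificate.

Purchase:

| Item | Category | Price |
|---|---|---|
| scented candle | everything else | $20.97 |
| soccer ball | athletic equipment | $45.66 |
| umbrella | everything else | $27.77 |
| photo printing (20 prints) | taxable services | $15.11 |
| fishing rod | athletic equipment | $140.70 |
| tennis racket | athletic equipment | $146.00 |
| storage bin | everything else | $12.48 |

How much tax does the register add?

$3.53

Scented candle $20.97: everything else → 5.75% → $1.21
Soccer ball $45.66: athletic equipment, buyer-exempt → 0% → $0.00
Umbrella $27.77: everything else → 5.75% → $1.60
Photo printing (20 prints) $15.11: taxable services → 0% → $0.00
Fishing rod $140.70: athletic equipment, buyer-exempt → 0% → $0.00
Tennis racket $146.00: athletic equipment, buyer-exempt → 0% → $0.00
Storage bin $12.48: everything else → 5.75% → $0.72
Total tax = $1.21 + $1.60 + $0.72 = $3.53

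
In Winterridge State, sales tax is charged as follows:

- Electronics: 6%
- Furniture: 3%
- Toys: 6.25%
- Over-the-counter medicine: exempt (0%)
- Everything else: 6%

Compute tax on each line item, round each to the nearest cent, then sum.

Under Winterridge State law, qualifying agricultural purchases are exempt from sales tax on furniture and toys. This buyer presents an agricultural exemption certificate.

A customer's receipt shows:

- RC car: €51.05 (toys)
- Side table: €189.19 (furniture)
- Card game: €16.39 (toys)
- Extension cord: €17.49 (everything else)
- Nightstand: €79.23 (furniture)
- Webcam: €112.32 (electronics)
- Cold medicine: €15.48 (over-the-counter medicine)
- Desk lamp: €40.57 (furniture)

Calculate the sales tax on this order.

RC car €51.05: toys, buyer-exempt → 0% → €0.00
Side table €189.19: furniture, buyer-exempt → 0% → €0.00
Card game €16.39: toys, buyer-exempt → 0% → €0.00
Extension cord €17.49: everything else → 6% → €1.05
Nightstand €79.23: furniture, buyer-exempt → 0% → €0.00
Webcam €112.32: electronics → 6% → €6.74
Cold medicine €15.48: over-the-counter medicine → 0% → €0.00
Desk lamp €40.57: furniture, buyer-exempt → 0% → €0.00
Total tax = €1.05 + €6.74 = €7.79

€7.79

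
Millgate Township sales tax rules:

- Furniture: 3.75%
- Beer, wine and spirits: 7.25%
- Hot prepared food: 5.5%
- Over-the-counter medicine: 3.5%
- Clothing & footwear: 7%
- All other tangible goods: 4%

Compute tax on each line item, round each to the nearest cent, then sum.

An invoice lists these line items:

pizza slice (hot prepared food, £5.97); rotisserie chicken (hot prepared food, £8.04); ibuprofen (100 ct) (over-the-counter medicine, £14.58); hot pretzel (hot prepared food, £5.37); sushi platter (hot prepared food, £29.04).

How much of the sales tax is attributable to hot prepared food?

£2.67

Pizza slice £5.97: hot prepared food → 5.5% → £0.33
Rotisserie chicken £8.04: hot prepared food → 5.5% → £0.44
Hot pretzel £5.37: hot prepared food → 5.5% → £0.30
Sushi platter £29.04: hot prepared food → 5.5% → £1.60
Tax on hot prepared food = £0.33 + £0.44 + £0.30 + £1.60 = £2.67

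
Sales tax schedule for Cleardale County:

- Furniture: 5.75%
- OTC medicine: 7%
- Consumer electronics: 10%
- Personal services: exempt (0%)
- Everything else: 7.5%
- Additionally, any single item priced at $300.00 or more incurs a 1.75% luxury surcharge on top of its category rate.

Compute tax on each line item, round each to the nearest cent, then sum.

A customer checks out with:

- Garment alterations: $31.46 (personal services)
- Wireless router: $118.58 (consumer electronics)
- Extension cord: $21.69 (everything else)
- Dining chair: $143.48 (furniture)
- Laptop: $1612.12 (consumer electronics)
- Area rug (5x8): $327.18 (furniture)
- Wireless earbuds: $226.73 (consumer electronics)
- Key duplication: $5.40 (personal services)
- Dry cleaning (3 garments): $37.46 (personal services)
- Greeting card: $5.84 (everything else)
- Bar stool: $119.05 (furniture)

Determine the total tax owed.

Garment alterations $31.46: personal services → 0% → $0.00
Wireless router $118.58: consumer electronics → 10% → $11.86
Extension cord $21.69: everything else → 7.5% → $1.63
Dining chair $143.48: furniture → 5.75% → $8.25
Laptop $1612.12: consumer electronics → 10% + 1.75% surcharge = 11.75% → $189.42
Area rug (5x8) $327.18: furniture → 5.75% + 1.75% surcharge = 7.5% → $24.54
Wireless earbuds $226.73: consumer electronics → 10% → $22.67
Key duplication $5.40: personal services → 0% → $0.00
Dry cleaning (3 garments) $37.46: personal services → 0% → $0.00
Greeting card $5.84: everything else → 7.5% → $0.44
Bar stool $119.05: furniture → 5.75% → $6.85
Total tax = $11.86 + $1.63 + $8.25 + $189.42 + $24.54 + $22.67 + $0.44 + $6.85 = $265.66

$265.66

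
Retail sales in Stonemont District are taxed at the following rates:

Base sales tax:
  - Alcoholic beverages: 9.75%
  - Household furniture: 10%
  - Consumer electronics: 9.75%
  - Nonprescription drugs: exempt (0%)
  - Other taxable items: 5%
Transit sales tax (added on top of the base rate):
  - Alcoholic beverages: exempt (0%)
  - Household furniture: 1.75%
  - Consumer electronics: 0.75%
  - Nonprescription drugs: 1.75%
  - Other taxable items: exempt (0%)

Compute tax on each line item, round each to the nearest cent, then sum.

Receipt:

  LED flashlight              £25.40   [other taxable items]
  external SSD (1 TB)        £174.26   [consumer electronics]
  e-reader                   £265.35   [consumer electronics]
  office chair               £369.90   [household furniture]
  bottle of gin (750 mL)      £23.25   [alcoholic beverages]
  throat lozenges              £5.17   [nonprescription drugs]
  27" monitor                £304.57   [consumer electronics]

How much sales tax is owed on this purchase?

LED flashlight £25.40: other taxable items → 5% + 0% transit = 5% → £1.27
External SSD (1 TB) £174.26: consumer electronics → 9.75% + 0.75% transit = 10.5% → £18.30
E-reader £265.35: consumer electronics → 9.75% + 0.75% transit = 10.5% → £27.86
Office chair £369.90: household furniture → 10% + 1.75% transit = 11.75% → £43.46
Bottle of gin (750 mL) £23.25: alcoholic beverages → 9.75% + 0% transit = 9.75% → £2.27
Throat lozenges £5.17: nonprescription drugs → 0% + 1.75% transit = 1.75% → £0.09
27" monitor £304.57: consumer electronics → 9.75% + 0.75% transit = 10.5% → £31.98
Total tax = £1.27 + £18.30 + £27.86 + £43.46 + £2.27 + £0.09 + £31.98 = £125.23

£125.23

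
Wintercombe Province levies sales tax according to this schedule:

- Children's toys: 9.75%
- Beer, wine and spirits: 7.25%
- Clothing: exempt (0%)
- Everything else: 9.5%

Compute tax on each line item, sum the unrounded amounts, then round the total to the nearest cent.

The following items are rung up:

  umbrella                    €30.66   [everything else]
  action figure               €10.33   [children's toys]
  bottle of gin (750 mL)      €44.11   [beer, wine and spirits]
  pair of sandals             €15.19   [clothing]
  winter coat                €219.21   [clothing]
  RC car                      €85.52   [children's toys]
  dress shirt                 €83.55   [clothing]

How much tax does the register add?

Umbrella €30.66: everything else → 9.5% → €2.9127
Action figure €10.33: children's toys → 9.75% → €1.007175
Bottle of gin (750 mL) €44.11: beer, wine and spirits → 7.25% → €3.197975
Pair of sandals €15.19: clothing → 0% → €0.00
Winter coat €219.21: clothing → 0% → €0.00
RC car €85.52: children's toys → 9.75% → €8.3382
Dress shirt €83.55: clothing → 0% → €0.00
Unrounded tax sum = €15.45605 → €15.46

€15.46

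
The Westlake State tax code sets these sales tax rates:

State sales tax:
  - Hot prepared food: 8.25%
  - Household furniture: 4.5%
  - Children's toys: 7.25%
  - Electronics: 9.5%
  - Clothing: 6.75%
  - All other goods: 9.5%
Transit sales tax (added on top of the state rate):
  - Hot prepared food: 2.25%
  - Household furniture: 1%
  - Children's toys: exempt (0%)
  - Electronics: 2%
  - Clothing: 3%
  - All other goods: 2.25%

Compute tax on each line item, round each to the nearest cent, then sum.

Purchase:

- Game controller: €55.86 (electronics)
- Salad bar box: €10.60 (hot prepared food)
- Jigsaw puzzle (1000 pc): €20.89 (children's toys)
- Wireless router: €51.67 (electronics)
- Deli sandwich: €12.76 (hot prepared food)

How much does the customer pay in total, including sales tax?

€168.10

Game controller €55.86: electronics → 9.5% + 2% transit = 11.5% → €6.42
Salad bar box €10.60: hot prepared food → 8.25% + 2.25% transit = 10.5% → €1.11
Jigsaw puzzle (1000 pc) €20.89: children's toys → 7.25% + 0% transit = 7.25% → €1.51
Wireless router €51.67: electronics → 9.5% + 2% transit = 11.5% → €5.94
Deli sandwich €12.76: hot prepared food → 8.25% + 2.25% transit = 10.5% → €1.34
Subtotal = €151.78; tax = €16.32; total due = €168.10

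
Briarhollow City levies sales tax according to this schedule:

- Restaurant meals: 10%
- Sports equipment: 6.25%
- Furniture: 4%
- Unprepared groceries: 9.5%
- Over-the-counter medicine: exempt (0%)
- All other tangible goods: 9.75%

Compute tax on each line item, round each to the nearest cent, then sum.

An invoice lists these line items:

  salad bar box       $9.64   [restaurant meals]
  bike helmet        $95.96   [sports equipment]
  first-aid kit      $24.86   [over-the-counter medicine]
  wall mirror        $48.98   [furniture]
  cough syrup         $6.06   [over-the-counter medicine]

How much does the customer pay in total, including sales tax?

$194.42

Salad bar box $9.64: restaurant meals → 10% → $0.96
Bike helmet $95.96: sports equipment → 6.25% → $6.00
First-aid kit $24.86: over-the-counter medicine → 0% → $0.00
Wall mirror $48.98: furniture → 4% → $1.96
Cough syrup $6.06: over-the-counter medicine → 0% → $0.00
Subtotal = $185.50; tax = $8.92; total due = $194.42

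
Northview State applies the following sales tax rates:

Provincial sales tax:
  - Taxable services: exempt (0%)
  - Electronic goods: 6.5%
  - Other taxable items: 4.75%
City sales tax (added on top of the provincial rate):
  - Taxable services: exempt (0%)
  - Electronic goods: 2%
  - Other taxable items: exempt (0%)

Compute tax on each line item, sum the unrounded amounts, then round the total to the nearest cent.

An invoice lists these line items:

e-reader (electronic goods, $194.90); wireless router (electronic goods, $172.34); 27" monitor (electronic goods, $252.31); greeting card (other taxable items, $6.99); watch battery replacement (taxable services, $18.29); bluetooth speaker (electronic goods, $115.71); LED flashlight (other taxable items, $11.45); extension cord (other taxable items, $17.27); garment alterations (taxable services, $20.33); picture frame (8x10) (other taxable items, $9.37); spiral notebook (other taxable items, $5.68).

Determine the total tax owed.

$64.91

E-reader $194.90: electronic goods → 6.5% + 2% city = 8.5% → $16.5665
Wireless router $172.34: electronic goods → 6.5% + 2% city = 8.5% → $14.6489
27" monitor $252.31: electronic goods → 6.5% + 2% city = 8.5% → $21.44635
Greeting card $6.99: other taxable items → 4.75% + 0% city = 4.75% → $0.332025
Watch battery replacement $18.29: taxable services → 0% + 0% city = 0% → $0.00
Bluetooth speaker $115.71: electronic goods → 6.5% + 2% city = 8.5% → $9.83535
LED flashlight $11.45: other taxable items → 4.75% + 0% city = 4.75% → $0.543875
Extension cord $17.27: other taxable items → 4.75% + 0% city = 4.75% → $0.820325
Garment alterations $20.33: taxable services → 0% + 0% city = 0% → $0.00
Picture frame (8x10) $9.37: other taxable items → 4.75% + 0% city = 4.75% → $0.445075
Spiral notebook $5.68: other taxable items → 4.75% + 0% city = 4.75% → $0.2698
Unrounded tax sum = $64.9082 → $64.91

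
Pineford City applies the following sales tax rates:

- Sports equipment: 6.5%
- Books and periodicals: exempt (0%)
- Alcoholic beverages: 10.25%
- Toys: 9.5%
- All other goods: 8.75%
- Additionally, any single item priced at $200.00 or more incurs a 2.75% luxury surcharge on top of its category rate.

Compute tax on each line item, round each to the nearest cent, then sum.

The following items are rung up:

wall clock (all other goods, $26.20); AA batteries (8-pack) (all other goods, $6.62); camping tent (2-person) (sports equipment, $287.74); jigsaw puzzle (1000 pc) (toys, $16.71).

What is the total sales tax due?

Wall clock $26.20: all other goods → 8.75% → $2.29
AA batteries (8-pack) $6.62: all other goods → 8.75% → $0.58
Camping tent (2-person) $287.74: sports equipment → 6.5% + 2.75% surcharge = 9.25% → $26.62
Jigsaw puzzle (1000 pc) $16.71: toys → 9.5% → $1.59
Total tax = $2.29 + $0.58 + $26.62 + $1.59 = $31.08

$31.08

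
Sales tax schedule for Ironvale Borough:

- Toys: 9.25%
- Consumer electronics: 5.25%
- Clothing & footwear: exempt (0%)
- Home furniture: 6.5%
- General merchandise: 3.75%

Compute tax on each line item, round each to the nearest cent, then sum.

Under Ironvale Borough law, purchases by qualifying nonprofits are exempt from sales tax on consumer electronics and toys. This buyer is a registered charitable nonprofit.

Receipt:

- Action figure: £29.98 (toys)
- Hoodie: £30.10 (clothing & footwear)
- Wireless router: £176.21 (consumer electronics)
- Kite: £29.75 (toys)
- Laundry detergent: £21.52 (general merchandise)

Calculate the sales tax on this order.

£0.81

Action figure £29.98: toys, buyer-exempt → 0% → £0.00
Hoodie £30.10: clothing & footwear → 0% → £0.00
Wireless router £176.21: consumer electronics, buyer-exempt → 0% → £0.00
Kite £29.75: toys, buyer-exempt → 0% → £0.00
Laundry detergent £21.52: general merchandise → 3.75% → £0.81
Total tax = £0.81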